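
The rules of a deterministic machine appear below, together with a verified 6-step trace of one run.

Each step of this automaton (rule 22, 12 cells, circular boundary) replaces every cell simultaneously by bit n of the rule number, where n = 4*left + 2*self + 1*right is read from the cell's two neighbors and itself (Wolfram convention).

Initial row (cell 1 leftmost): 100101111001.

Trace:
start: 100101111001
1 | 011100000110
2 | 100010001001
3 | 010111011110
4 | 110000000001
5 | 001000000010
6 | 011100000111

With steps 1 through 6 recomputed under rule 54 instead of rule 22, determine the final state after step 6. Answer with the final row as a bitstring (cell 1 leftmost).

000111000111

(re-executing steps 1..6 under rule 54; state before step 1: 100101111001)
1 | 011110000110
2 | 100001001001
3 | 010011111110
4 | 111100000001
5 | 000010000010
6 | 000111000111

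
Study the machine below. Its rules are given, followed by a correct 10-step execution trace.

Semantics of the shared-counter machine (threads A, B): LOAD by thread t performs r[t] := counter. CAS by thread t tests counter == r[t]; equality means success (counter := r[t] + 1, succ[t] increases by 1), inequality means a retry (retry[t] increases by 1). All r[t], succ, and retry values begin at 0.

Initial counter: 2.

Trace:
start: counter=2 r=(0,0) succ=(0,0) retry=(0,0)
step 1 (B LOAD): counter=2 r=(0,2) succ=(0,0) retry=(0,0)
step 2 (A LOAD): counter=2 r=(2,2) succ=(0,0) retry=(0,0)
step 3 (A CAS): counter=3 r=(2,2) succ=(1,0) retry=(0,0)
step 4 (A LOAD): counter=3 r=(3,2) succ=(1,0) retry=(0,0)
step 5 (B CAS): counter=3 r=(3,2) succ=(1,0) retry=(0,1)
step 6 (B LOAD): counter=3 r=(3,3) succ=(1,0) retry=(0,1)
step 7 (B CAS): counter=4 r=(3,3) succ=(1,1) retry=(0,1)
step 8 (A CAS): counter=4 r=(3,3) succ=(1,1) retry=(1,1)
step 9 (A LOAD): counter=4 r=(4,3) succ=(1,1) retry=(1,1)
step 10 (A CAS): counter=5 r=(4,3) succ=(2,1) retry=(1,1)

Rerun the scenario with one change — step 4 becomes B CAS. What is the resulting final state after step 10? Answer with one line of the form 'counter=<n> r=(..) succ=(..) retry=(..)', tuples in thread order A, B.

counter=5 r=(4,3) succ=(2,1) retry=(1,2)

(re-executing from step 4 with the substitution; state before step 4: counter=3 r=(2,2) succ=(1,0) retry=(0,0))
step 4 (B CAS): counter=3 r=(2,2) succ=(1,0) retry=(0,1)
step 5 (B CAS): counter=3 r=(2,2) succ=(1,0) retry=(0,2)
step 6 (B LOAD): counter=3 r=(2,3) succ=(1,0) retry=(0,2)
step 7 (B CAS): counter=4 r=(2,3) succ=(1,1) retry=(0,2)
step 8 (A CAS): counter=4 r=(2,3) succ=(1,1) retry=(1,2)
step 9 (A LOAD): counter=4 r=(4,3) succ=(1,1) retry=(1,2)
step 10 (A CAS): counter=5 r=(4,3) succ=(2,1) retry=(1,2)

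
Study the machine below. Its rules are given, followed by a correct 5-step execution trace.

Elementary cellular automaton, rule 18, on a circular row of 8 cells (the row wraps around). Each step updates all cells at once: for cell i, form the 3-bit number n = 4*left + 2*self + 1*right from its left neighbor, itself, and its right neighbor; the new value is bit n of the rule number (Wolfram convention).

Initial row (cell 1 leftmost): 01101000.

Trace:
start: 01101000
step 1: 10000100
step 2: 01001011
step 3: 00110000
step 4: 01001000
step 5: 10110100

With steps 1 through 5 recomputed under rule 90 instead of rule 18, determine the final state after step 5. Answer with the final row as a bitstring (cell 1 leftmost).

00000000

(re-executing steps 1..5 under rule 90; state before step 1: 01101000)
step 1: 11100100
step 2: 10111011
step 3: 10101010
step 4: 00000000
step 5: 00000000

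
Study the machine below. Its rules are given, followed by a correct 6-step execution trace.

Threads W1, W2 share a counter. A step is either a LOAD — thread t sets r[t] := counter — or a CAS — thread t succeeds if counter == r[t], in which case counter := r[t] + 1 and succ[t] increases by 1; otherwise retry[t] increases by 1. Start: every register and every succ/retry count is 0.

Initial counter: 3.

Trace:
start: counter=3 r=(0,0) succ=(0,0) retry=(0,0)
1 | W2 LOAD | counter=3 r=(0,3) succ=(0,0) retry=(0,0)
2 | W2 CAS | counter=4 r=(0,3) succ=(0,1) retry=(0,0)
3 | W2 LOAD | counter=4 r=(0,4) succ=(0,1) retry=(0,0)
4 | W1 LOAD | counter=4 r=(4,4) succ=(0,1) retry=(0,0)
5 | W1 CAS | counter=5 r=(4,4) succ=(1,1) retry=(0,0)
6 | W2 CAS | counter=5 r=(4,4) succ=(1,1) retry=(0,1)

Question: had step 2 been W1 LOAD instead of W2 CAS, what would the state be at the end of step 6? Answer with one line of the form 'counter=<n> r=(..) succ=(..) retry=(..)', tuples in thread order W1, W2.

counter=4 r=(3,3) succ=(1,0) retry=(0,1)

(re-executing from step 2 with the substitution; state before step 2: counter=3 r=(0,3) succ=(0,0) retry=(0,0))
2 | W1 LOAD | counter=3 r=(3,3) succ=(0,0) retry=(0,0)
3 | W2 LOAD | counter=3 r=(3,3) succ=(0,0) retry=(0,0)
4 | W1 LOAD | counter=3 r=(3,3) succ=(0,0) retry=(0,0)
5 | W1 CAS | counter=4 r=(3,3) succ=(1,0) retry=(0,0)
6 | W2 CAS | counter=4 r=(3,3) succ=(1,0) retry=(0,1)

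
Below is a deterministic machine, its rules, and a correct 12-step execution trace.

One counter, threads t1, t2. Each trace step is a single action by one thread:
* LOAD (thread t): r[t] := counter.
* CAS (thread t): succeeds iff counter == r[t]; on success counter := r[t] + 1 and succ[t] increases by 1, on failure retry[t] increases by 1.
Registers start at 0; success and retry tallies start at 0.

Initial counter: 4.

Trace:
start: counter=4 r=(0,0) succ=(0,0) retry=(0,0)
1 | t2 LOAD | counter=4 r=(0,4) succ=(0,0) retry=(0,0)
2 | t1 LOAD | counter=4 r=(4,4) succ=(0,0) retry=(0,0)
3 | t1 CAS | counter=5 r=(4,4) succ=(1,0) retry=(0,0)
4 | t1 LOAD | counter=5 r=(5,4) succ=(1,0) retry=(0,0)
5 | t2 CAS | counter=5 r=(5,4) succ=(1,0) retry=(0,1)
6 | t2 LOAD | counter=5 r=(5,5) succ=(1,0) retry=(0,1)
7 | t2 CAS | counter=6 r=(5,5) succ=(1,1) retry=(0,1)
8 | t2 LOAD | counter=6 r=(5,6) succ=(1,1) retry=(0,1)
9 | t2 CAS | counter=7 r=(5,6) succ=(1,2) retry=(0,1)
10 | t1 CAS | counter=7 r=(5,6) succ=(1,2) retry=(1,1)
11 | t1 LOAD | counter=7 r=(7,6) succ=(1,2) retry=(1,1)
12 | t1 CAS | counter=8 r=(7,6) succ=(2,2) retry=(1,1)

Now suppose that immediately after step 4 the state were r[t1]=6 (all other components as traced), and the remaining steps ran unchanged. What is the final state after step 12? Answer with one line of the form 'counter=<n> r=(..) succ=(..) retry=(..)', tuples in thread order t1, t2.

counter=8 r=(7,6) succ=(2,2) retry=(1,1)

state after step 4 := counter=5 r=(6,4) succ=(1,0) retry=(0,0)
5 | t2 CAS | counter=5 r=(6,4) succ=(1,0) retry=(0,1)
6 | t2 LOAD | counter=5 r=(6,5) succ=(1,0) retry=(0,1)
7 | t2 CAS | counter=6 r=(6,5) succ=(1,1) retry=(0,1)
8 | t2 LOAD | counter=6 r=(6,6) succ=(1,1) retry=(0,1)
9 | t2 CAS | counter=7 r=(6,6) succ=(1,2) retry=(0,1)
10 | t1 CAS | counter=7 r=(6,6) succ=(1,2) retry=(1,1)
11 | t1 LOAD | counter=7 r=(7,6) succ=(1,2) retry=(1,1)
12 | t1 CAS | counter=8 r=(7,6) succ=(2,2) retry=(1,1)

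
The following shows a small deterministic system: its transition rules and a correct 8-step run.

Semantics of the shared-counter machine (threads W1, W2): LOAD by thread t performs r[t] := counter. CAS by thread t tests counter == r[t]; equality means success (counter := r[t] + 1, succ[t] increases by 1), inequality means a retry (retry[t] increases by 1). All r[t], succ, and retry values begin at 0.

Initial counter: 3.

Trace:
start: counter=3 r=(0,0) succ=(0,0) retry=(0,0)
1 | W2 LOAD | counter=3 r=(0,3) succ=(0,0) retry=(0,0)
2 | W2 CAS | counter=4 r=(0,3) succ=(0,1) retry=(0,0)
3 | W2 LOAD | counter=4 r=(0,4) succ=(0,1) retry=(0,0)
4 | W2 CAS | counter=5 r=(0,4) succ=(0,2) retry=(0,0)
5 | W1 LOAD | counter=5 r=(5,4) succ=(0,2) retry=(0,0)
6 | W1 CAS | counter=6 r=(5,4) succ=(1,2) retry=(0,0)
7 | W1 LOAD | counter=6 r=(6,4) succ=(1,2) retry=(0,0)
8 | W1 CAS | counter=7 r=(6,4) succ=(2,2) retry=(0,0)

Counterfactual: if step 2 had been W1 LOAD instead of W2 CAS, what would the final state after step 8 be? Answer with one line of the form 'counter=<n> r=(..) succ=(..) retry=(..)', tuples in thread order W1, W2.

counter=6 r=(5,3) succ=(2,1) retry=(0,0)

(re-executing from step 2 with the substitution; state before step 2: counter=3 r=(0,3) succ=(0,0) retry=(0,0))
2 | W1 LOAD | counter=3 r=(3,3) succ=(0,0) retry=(0,0)
3 | W2 LOAD | counter=3 r=(3,3) succ=(0,0) retry=(0,0)
4 | W2 CAS | counter=4 r=(3,3) succ=(0,1) retry=(0,0)
5 | W1 LOAD | counter=4 r=(4,3) succ=(0,1) retry=(0,0)
6 | W1 CAS | counter=5 r=(4,3) succ=(1,1) retry=(0,0)
7 | W1 LOAD | counter=5 r=(5,3) succ=(1,1) retry=(0,0)
8 | W1 CAS | counter=6 r=(5,3) succ=(2,1) retry=(0,0)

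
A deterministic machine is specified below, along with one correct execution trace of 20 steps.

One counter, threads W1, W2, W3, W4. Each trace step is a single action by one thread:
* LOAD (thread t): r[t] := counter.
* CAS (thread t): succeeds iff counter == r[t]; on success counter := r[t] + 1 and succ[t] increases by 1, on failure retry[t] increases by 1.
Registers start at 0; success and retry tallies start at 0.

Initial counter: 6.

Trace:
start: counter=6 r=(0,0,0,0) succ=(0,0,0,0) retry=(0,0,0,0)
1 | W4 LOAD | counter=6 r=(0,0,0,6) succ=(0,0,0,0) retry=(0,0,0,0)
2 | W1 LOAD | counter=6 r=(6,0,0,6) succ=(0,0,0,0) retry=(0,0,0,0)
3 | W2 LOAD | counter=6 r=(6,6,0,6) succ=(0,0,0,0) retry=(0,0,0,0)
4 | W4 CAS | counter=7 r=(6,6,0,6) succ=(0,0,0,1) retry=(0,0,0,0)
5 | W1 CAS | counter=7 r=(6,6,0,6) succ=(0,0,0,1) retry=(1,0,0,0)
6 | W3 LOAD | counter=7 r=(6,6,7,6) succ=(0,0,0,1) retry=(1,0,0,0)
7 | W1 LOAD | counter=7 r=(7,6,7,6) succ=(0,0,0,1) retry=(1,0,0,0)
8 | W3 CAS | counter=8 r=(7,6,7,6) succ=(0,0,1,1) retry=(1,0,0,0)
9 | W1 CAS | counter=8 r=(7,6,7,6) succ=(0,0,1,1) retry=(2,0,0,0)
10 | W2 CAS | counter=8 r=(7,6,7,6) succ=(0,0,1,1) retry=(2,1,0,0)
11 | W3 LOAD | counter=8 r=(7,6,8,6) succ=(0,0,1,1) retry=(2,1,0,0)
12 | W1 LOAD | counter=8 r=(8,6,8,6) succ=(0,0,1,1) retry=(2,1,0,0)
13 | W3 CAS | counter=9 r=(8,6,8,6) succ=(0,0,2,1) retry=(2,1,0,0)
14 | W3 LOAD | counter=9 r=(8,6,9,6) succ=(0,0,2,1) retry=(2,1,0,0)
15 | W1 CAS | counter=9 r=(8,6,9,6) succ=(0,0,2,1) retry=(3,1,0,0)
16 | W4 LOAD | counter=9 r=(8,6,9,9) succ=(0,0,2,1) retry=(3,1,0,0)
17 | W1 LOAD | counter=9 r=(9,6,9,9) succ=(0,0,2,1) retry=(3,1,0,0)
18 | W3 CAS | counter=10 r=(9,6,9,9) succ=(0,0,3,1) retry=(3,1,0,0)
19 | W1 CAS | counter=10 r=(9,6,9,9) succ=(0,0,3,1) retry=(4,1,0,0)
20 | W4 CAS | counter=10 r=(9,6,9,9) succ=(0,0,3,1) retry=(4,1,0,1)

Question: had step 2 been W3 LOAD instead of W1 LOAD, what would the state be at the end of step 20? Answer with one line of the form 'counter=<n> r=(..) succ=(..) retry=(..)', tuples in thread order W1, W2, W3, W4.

(re-executing from step 2 with the substitution; state before step 2: counter=6 r=(0,0,0,6) succ=(0,0,0,0) retry=(0,0,0,0))
2 | W3 LOAD | counter=6 r=(0,0,6,6) succ=(0,0,0,0) retry=(0,0,0,0)
3 | W2 LOAD | counter=6 r=(0,6,6,6) succ=(0,0,0,0) retry=(0,0,0,0)
4 | W4 CAS | counter=7 r=(0,6,6,6) succ=(0,0,0,1) retry=(0,0,0,0)
5 | W1 CAS | counter=7 r=(0,6,6,6) succ=(0,0,0,1) retry=(1,0,0,0)
6 | W3 LOAD | counter=7 r=(0,6,7,6) succ=(0,0,0,1) retry=(1,0,0,0)
7 | W1 LOAD | counter=7 r=(7,6,7,6) succ=(0,0,0,1) retry=(1,0,0,0)
8 | W3 CAS | counter=8 r=(7,6,7,6) succ=(0,0,1,1) retry=(1,0,0,0)
9 | W1 CAS | counter=8 r=(7,6,7,6) succ=(0,0,1,1) retry=(2,0,0,0)
10 | W2 CAS | counter=8 r=(7,6,7,6) succ=(0,0,1,1) retry=(2,1,0,0)
11 | W3 LOAD | counter=8 r=(7,6,8,6) succ=(0,0,1,1) retry=(2,1,0,0)
12 | W1 LOAD | counter=8 r=(8,6,8,6) succ=(0,0,1,1) retry=(2,1,0,0)
13 | W3 CAS | counter=9 r=(8,6,8,6) succ=(0,0,2,1) retry=(2,1,0,0)
14 | W3 LOAD | counter=9 r=(8,6,9,6) succ=(0,0,2,1) retry=(2,1,0,0)
15 | W1 CAS | counter=9 r=(8,6,9,6) succ=(0,0,2,1) retry=(3,1,0,0)
16 | W4 LOAD | counter=9 r=(8,6,9,9) succ=(0,0,2,1) retry=(3,1,0,0)
17 | W1 LOAD | counter=9 r=(9,6,9,9) succ=(0,0,2,1) retry=(3,1,0,0)
18 | W3 CAS | counter=10 r=(9,6,9,9) succ=(0,0,3,1) retry=(3,1,0,0)
19 | W1 CAS | counter=10 r=(9,6,9,9) succ=(0,0,3,1) retry=(4,1,0,0)
20 | W4 CAS | counter=10 r=(9,6,9,9) succ=(0,0,3,1) retry=(4,1,0,1)

counter=10 r=(9,6,9,9) succ=(0,0,3,1) retry=(4,1,0,1)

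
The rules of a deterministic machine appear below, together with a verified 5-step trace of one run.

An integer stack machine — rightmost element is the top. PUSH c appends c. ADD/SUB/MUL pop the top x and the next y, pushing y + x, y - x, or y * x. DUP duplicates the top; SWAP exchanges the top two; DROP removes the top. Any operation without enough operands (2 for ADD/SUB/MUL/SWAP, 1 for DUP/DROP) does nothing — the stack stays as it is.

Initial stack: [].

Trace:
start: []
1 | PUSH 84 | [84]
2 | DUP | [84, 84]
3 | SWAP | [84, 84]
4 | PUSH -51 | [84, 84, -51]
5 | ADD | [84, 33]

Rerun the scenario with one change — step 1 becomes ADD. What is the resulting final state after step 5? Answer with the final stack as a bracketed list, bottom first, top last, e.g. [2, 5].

[-51]

(re-executing from step 1 with the substitution; state before step 1: [])
1 | ADD | []
2 | DUP | []
3 | SWAP | []
4 | PUSH -51 | [-51]
5 | ADD | [-51]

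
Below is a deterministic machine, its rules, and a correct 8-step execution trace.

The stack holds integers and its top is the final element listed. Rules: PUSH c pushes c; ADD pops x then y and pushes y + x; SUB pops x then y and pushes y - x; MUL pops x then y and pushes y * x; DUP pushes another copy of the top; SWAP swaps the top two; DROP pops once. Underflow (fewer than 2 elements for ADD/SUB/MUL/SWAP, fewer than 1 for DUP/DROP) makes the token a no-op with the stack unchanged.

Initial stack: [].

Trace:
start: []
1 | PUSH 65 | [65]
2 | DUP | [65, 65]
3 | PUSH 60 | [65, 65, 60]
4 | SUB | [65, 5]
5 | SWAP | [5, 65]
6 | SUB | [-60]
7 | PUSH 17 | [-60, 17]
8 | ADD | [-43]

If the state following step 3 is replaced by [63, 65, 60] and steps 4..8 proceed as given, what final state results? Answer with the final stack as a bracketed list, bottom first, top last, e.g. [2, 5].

state after step 3 := [63, 65, 60]
4 | SUB | [63, 5]
5 | SWAP | [5, 63]
6 | SUB | [-58]
7 | PUSH 17 | [-58, 17]
8 | ADD | [-41]

[-41]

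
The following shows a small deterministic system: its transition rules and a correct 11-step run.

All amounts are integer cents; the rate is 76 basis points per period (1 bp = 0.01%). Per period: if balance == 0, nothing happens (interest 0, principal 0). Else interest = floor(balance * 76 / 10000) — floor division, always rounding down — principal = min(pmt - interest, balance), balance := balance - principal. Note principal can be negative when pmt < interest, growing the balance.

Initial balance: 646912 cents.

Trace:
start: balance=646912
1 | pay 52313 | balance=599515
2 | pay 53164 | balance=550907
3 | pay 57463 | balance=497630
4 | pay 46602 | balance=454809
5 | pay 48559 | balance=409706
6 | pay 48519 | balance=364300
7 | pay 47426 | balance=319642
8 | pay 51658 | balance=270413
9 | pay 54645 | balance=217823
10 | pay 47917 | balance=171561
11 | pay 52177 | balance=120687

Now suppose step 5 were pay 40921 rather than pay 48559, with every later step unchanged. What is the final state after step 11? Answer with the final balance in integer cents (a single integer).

128681

(re-executing from step 5 with the substitution; state before step 5: balance=454809)
5 | pay 40921 | balance=417344
6 | pay 48519 | balance=371996
7 | pay 47426 | balance=327397
8 | pay 51658 | balance=278227
9 | pay 54645 | balance=225696
10 | pay 47917 | balance=179494
11 | pay 52177 | balance=128681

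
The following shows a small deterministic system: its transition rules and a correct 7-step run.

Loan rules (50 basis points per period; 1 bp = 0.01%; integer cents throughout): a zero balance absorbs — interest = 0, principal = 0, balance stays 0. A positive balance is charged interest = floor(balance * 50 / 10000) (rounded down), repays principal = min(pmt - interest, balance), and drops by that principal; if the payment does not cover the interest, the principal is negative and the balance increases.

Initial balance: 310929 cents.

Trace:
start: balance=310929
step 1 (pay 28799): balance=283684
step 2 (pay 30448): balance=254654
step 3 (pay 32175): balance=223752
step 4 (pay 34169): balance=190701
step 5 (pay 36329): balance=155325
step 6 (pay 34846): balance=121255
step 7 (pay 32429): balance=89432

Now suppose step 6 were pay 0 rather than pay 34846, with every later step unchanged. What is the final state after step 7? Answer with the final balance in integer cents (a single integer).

(re-executing from step 6 with the substitution; state before step 6: balance=155325)
step 6 (pay 0): balance=156101
step 7 (pay 32429): balance=124452

124452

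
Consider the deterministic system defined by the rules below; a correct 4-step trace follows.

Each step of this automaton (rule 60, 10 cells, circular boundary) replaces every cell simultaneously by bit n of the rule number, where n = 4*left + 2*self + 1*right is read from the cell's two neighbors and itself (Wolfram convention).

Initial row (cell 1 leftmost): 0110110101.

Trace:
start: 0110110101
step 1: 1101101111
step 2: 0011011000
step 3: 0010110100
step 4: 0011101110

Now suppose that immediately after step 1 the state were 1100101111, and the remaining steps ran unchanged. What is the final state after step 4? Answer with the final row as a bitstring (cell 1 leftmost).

state after step 1 := 1100101111
step 2: 0010111000
step 3: 0011100100
step 4: 0010010110

0010010110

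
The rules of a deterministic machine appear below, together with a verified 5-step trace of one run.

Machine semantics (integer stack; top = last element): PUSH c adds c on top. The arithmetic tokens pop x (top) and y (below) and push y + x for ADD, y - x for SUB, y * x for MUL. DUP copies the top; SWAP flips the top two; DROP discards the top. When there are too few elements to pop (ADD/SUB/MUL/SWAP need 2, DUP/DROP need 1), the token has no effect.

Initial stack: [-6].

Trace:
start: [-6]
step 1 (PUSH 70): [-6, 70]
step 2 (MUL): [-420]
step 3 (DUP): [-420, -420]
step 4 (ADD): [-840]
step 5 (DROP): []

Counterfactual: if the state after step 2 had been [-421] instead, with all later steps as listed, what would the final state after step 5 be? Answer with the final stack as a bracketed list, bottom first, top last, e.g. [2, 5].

[]

state after step 2 := [-421]
step 3 (DUP): [-421, -421]
step 4 (ADD): [-842]
step 5 (DROP): []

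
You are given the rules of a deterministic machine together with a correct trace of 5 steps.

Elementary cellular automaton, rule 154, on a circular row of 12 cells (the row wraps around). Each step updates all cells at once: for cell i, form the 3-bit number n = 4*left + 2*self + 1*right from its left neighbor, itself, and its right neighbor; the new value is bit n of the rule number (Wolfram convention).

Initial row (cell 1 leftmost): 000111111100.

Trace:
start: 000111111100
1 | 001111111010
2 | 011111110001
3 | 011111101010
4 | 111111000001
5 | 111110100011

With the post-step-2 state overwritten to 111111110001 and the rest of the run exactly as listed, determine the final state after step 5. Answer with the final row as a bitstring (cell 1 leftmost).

111110100111

state after step 2 := 111111110001
3 | 111111101011
4 | 111111000011
5 | 111110100111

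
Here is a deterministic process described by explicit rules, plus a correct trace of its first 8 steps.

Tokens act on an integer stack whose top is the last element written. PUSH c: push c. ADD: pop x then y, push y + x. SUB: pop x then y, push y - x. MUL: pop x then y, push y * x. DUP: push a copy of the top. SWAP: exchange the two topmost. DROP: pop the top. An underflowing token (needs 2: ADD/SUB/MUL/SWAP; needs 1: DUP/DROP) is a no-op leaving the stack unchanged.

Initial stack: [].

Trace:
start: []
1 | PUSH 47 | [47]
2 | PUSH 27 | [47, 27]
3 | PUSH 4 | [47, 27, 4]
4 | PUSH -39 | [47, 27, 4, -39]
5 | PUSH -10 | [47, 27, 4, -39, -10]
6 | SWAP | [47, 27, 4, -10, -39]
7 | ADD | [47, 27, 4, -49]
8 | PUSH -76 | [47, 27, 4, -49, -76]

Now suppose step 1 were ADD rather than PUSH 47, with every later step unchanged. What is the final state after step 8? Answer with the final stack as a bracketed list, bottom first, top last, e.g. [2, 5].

[27, 4, -49, -76]

(re-executing from step 1 with the substitution; state before step 1: [])
1 | ADD | []
2 | PUSH 27 | [27]
3 | PUSH 4 | [27, 4]
4 | PUSH -39 | [27, 4, -39]
5 | PUSH -10 | [27, 4, -39, -10]
6 | SWAP | [27, 4, -10, -39]
7 | ADD | [27, 4, -49]
8 | PUSH -76 | [27, 4, -49, -76]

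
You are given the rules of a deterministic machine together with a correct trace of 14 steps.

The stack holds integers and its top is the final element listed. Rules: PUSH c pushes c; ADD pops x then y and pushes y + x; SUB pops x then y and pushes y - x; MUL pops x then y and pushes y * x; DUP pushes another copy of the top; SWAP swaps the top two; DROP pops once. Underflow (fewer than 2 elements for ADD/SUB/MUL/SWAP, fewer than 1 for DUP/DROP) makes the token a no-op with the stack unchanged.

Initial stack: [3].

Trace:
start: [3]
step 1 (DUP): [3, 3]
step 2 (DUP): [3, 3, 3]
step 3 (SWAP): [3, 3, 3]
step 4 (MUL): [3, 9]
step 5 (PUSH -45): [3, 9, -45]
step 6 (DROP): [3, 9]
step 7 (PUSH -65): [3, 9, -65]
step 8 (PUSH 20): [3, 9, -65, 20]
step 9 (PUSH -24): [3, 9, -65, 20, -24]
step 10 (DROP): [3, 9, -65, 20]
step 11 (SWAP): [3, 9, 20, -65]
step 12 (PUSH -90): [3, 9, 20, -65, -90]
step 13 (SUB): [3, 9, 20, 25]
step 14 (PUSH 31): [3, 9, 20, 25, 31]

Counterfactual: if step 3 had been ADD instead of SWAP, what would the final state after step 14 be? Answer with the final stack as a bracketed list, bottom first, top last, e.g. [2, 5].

(re-executing from step 3 with the substitution; state before step 3: [3, 3, 3])
step 3 (ADD): [3, 6]
step 4 (MUL): [18]
step 5 (PUSH -45): [18, -45]
step 6 (DROP): [18]
step 7 (PUSH -65): [18, -65]
step 8 (PUSH 20): [18, -65, 20]
step 9 (PUSH -24): [18, -65, 20, -24]
step 10 (DROP): [18, -65, 20]
step 11 (SWAP): [18, 20, -65]
step 12 (PUSH -90): [18, 20, -65, -90]
step 13 (SUB): [18, 20, 25]
step 14 (PUSH 31): [18, 20, 25, 31]

[18, 20, 25, 31]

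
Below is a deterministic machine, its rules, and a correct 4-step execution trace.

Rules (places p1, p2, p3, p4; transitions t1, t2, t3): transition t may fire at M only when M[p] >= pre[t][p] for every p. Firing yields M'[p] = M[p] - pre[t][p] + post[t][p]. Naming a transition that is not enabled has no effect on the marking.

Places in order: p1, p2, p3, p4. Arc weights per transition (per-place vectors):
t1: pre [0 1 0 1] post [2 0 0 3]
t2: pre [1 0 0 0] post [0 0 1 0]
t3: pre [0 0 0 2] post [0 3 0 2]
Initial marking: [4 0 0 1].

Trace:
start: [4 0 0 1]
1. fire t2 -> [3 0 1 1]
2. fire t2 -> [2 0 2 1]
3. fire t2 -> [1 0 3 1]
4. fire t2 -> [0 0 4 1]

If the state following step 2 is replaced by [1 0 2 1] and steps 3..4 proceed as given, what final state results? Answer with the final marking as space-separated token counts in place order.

0 0 3 1

state after step 2 := [1 0 2 1]
3. fire t2 -> [0 0 3 1]
4. fire t2 -> [0 0 3 1]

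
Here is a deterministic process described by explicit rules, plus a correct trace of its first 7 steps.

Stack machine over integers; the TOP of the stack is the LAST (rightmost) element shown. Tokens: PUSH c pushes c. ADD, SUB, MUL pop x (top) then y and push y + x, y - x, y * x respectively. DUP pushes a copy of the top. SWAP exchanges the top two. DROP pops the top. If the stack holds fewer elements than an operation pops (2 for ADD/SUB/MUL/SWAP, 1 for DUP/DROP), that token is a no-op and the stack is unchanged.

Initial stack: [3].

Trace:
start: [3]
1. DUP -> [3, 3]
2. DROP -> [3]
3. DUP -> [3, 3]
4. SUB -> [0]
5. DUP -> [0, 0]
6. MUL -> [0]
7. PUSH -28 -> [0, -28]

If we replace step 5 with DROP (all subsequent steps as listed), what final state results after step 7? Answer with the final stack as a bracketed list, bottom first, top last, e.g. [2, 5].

(re-executing from step 5 with the substitution; state before step 5: [0])
5. DROP -> []
6. MUL -> []
7. PUSH -28 -> [-28]

[-28]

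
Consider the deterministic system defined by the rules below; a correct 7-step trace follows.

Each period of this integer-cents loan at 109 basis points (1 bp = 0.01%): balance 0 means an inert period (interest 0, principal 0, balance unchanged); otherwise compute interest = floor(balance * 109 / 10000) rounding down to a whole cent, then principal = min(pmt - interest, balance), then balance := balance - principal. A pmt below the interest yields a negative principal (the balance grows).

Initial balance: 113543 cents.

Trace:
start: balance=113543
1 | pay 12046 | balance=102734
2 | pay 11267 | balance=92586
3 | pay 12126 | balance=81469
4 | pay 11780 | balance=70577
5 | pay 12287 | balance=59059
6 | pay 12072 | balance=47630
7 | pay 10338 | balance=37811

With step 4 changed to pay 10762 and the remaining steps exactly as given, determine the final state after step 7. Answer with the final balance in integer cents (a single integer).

38862

(re-executing from step 4 with the substitution; state before step 4: balance=81469)
4 | pay 10762 | balance=71595
5 | pay 12287 | balance=60088
6 | pay 12072 | balance=48670
7 | pay 10338 | balance=38862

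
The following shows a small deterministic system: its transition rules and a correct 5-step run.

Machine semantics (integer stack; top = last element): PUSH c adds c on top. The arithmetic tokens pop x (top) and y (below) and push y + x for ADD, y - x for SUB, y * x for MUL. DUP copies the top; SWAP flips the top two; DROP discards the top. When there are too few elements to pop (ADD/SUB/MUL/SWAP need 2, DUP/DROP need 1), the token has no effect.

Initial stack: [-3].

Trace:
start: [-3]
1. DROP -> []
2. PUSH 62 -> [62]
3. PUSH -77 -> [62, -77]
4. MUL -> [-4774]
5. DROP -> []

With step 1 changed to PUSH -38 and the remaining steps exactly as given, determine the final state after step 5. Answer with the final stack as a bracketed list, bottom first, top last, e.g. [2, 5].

[-3, -38]

(re-executing from step 1 with the substitution; state before step 1: [-3])
1. PUSH -38 -> [-3, -38]
2. PUSH 62 -> [-3, -38, 62]
3. PUSH -77 -> [-3, -38, 62, -77]
4. MUL -> [-3, -38, -4774]
5. DROP -> [-3, -38]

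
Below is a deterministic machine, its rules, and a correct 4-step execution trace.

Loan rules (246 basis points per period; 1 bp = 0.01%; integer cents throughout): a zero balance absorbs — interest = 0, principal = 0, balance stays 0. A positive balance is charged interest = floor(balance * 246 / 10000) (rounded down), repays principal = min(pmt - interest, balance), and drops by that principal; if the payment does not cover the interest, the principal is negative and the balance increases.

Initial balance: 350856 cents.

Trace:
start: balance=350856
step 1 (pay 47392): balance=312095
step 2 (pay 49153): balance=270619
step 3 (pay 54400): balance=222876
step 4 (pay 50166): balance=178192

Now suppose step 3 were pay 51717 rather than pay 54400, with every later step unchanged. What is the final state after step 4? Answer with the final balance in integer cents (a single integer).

180941

(re-executing from step 3 with the substitution; state before step 3: balance=270619)
step 3 (pay 51717): balance=225559
step 4 (pay 50166): balance=180941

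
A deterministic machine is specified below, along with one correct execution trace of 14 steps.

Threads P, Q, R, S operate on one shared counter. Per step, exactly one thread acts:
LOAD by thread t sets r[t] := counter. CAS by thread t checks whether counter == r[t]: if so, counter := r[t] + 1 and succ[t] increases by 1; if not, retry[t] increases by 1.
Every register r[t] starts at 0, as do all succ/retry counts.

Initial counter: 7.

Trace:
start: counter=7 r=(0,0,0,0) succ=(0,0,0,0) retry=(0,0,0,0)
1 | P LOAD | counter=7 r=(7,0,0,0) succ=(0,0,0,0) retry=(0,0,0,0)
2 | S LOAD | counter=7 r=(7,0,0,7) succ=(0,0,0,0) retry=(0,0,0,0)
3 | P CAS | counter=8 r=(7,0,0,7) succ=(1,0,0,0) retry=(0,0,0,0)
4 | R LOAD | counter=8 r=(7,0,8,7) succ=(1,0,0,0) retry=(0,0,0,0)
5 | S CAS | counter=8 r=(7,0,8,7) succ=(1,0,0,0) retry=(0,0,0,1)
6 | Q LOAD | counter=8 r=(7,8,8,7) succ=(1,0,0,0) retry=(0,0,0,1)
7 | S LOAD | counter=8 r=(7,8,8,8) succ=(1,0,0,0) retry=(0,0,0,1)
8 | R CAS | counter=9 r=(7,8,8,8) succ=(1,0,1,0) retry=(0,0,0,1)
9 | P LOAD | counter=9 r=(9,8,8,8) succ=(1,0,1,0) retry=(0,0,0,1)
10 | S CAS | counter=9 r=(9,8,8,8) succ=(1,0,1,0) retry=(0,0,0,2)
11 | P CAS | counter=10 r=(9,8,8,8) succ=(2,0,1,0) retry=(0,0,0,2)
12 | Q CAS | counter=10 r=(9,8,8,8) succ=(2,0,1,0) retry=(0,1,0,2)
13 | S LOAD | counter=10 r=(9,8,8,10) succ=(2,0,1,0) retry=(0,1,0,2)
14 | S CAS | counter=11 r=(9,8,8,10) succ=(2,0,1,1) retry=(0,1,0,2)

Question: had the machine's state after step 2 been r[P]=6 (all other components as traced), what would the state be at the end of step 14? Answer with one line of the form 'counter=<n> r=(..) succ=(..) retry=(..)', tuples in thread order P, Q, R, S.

state after step 2 := counter=7 r=(6,0,0,7) succ=(0,0,0,0) retry=(0,0,0,0)
3 | P CAS | counter=7 r=(6,0,0,7) succ=(0,0,0,0) retry=(1,0,0,0)
4 | R LOAD | counter=7 r=(6,0,7,7) succ=(0,0,0,0) retry=(1,0,0,0)
5 | S CAS | counter=8 r=(6,0,7,7) succ=(0,0,0,1) retry=(1,0,0,0)
6 | Q LOAD | counter=8 r=(6,8,7,7) succ=(0,0,0,1) retry=(1,0,0,0)
7 | S LOAD | counter=8 r=(6,8,7,8) succ=(0,0,0,1) retry=(1,0,0,0)
8 | R CAS | counter=8 r=(6,8,7,8) succ=(0,0,0,1) retry=(1,0,1,0)
9 | P LOAD | counter=8 r=(8,8,7,8) succ=(0,0,0,1) retry=(1,0,1,0)
10 | S CAS | counter=9 r=(8,8,7,8) succ=(0,0,0,2) retry=(1,0,1,0)
11 | P CAS | counter=9 r=(8,8,7,8) succ=(0,0,0,2) retry=(2,0,1,0)
12 | Q CAS | counter=9 r=(8,8,7,8) succ=(0,0,0,2) retry=(2,1,1,0)
13 | S LOAD | counter=9 r=(8,8,7,9) succ=(0,0,0,2) retry=(2,1,1,0)
14 | S CAS | counter=10 r=(8,8,7,9) succ=(0,0,0,3) retry=(2,1,1,0)

counter=10 r=(8,8,7,9) succ=(0,0,0,3) retry=(2,1,1,0)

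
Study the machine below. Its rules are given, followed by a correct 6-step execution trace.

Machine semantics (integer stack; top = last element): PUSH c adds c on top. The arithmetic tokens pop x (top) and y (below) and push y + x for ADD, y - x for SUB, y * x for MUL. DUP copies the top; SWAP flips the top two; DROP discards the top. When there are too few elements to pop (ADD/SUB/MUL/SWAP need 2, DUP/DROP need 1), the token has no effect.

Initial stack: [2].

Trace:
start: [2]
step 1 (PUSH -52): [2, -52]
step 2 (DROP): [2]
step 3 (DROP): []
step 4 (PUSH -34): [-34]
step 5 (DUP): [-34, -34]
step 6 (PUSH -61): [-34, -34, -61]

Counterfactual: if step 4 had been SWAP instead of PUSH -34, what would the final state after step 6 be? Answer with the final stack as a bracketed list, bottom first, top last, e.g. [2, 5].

[-61]

(re-executing from step 4 with the substitution; state before step 4: [])
step 4 (SWAP): []
step 5 (DUP): []
step 6 (PUSH -61): [-61]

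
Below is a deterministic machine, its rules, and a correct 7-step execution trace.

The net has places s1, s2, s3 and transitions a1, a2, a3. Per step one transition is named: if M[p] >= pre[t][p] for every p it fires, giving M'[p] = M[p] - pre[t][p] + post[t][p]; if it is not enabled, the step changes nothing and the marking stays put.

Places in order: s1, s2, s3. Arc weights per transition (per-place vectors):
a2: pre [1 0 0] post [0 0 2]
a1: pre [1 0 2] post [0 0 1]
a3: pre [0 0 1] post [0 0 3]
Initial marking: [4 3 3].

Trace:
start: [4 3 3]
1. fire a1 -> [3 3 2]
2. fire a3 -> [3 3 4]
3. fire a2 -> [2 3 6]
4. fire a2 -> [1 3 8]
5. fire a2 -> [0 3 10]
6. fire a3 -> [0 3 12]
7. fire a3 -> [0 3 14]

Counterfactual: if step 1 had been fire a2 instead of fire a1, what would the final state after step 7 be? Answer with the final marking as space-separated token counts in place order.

0 3 17

(re-executing from step 1 with the substitution; state before step 1: [4 3 3])
1. fire a2 -> [3 3 5]
2. fire a3 -> [3 3 7]
3. fire a2 -> [2 3 9]
4. fire a2 -> [1 3 11]
5. fire a2 -> [0 3 13]
6. fire a3 -> [0 3 15]
7. fire a3 -> [0 3 17]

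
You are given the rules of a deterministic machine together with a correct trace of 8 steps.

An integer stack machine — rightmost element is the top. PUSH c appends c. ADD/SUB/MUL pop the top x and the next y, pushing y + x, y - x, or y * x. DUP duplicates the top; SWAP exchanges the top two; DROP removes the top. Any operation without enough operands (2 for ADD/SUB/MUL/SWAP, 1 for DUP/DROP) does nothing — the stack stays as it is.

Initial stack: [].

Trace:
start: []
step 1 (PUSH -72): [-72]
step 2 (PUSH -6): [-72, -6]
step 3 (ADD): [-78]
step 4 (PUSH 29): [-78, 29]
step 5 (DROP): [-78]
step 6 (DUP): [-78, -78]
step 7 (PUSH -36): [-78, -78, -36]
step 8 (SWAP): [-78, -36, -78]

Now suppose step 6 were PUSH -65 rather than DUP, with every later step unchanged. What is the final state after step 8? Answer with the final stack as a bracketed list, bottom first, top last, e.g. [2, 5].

[-78, -36, -65]

(re-executing from step 6 with the substitution; state before step 6: [-78])
step 6 (PUSH -65): [-78, -65]
step 7 (PUSH -36): [-78, -65, -36]
step 8 (SWAP): [-78, -36, -65]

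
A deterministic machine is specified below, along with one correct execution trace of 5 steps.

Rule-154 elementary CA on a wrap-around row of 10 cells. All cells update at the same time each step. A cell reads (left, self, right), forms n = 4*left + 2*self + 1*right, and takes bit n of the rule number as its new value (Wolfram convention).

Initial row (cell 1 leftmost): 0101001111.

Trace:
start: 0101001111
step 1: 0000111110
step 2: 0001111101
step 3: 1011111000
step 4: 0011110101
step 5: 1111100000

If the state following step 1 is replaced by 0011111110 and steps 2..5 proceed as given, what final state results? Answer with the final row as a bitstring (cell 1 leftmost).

state after step 1 := 0011111110
step 2: 0111111101
step 3: 0111111000
step 4: 1111110100
step 5: 1111100011

1111100011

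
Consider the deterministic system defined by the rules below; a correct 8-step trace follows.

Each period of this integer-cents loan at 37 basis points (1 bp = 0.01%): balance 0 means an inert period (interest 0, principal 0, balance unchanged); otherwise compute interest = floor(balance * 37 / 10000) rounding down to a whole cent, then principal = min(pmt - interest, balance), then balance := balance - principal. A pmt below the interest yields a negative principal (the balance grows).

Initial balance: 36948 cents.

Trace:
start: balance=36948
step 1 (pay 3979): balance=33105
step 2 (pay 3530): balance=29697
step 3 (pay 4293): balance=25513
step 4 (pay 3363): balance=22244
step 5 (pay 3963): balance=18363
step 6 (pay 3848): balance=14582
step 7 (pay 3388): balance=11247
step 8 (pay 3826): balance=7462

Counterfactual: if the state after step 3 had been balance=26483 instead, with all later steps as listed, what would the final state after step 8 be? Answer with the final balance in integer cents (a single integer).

state after step 3 := balance=26483
step 4 (pay 3363): balance=23217
step 5 (pay 3963): balance=19339
step 6 (pay 3848): balance=15562
step 7 (pay 3388): balance=12231
step 8 (pay 3826): balance=8450

8450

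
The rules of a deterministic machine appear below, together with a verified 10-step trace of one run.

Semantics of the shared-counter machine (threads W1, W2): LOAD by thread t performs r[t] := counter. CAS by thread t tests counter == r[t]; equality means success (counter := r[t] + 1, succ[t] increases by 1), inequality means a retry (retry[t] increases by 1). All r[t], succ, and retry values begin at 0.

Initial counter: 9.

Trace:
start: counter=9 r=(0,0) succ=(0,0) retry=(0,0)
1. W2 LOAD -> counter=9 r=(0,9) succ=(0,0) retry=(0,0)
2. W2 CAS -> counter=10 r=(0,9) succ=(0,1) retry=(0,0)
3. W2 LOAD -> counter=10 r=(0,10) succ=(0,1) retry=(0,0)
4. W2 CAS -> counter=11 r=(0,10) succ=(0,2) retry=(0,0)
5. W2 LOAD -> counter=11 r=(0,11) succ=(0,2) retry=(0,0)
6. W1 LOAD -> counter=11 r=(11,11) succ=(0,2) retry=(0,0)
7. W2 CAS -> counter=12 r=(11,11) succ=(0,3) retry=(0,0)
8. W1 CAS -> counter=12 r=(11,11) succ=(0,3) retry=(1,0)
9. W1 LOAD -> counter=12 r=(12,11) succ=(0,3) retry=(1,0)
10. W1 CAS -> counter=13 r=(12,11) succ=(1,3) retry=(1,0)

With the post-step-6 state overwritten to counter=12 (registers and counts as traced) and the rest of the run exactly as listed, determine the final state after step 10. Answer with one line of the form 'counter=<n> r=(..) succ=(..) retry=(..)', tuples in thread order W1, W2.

counter=13 r=(12,11) succ=(1,2) retry=(1,1)

state after step 6 := counter=12 r=(11,11) succ=(0,2) retry=(0,0)
7. W2 CAS -> counter=12 r=(11,11) succ=(0,2) retry=(0,1)
8. W1 CAS -> counter=12 r=(11,11) succ=(0,2) retry=(1,1)
9. W1 LOAD -> counter=12 r=(12,11) succ=(0,2) retry=(1,1)
10. W1 CAS -> counter=13 r=(12,11) succ=(1,2) retry=(1,1)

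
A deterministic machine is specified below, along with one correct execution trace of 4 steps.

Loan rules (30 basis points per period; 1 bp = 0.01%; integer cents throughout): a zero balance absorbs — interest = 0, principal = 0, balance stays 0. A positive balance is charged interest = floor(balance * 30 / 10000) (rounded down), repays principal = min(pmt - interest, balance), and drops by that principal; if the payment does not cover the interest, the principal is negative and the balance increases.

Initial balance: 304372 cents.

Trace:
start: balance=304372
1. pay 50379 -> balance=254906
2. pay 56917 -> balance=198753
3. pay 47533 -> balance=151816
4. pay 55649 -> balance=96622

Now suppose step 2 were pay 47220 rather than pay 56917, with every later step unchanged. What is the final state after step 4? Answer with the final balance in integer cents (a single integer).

(re-executing from step 2 with the substitution; state before step 2: balance=254906)
2. pay 47220 -> balance=208450
3. pay 47533 -> balance=161542
4. pay 55649 -> balance=106377

106377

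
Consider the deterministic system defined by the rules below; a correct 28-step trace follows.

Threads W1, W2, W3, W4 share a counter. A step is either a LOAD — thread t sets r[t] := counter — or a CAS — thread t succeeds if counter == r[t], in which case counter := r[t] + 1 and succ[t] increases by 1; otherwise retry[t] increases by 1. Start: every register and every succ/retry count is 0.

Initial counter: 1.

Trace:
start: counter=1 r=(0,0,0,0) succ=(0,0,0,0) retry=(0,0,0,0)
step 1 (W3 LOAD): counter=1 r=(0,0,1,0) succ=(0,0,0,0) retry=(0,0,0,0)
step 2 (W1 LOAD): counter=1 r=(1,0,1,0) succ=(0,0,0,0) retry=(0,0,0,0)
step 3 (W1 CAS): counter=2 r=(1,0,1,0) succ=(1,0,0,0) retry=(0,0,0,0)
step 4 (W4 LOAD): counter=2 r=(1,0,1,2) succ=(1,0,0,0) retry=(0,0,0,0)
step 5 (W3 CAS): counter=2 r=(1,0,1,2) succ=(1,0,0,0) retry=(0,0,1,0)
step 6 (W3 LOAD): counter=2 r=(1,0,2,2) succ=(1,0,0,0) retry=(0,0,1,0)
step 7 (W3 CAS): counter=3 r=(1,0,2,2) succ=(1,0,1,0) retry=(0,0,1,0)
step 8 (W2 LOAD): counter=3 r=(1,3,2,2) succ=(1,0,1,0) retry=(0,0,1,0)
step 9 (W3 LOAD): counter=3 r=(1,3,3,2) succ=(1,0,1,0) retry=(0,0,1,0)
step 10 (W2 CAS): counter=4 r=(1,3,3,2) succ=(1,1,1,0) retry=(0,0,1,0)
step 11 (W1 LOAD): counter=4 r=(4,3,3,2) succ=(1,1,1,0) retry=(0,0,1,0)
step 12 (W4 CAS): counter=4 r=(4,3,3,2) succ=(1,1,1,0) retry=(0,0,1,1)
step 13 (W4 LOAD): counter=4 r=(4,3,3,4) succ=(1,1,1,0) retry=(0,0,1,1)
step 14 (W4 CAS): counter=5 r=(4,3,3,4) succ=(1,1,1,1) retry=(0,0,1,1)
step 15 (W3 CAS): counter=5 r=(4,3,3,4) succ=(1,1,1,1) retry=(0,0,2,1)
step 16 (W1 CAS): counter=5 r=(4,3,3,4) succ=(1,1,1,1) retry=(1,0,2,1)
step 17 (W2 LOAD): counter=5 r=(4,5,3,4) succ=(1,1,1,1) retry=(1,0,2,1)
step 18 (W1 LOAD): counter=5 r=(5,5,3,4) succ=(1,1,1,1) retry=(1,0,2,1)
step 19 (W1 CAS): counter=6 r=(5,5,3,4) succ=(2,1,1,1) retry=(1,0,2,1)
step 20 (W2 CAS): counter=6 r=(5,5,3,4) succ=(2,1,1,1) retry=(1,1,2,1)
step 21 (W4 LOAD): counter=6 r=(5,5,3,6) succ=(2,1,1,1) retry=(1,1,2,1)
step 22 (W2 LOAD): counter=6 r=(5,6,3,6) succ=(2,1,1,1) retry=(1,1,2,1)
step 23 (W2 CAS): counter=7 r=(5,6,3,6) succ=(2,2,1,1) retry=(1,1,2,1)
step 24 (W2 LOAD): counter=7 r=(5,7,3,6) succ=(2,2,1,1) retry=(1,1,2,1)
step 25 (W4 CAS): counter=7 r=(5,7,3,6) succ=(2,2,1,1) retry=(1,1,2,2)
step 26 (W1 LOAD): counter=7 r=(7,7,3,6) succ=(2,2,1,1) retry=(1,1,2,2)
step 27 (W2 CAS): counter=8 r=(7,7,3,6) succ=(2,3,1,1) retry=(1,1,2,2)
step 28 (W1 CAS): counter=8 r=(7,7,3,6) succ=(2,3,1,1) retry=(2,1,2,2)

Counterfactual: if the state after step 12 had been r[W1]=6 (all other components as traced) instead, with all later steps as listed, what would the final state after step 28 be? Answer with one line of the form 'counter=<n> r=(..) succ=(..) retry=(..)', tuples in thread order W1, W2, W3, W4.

counter=8 r=(7,7,3,6) succ=(2,3,1,1) retry=(2,1,2,2)

state after step 12 := counter=4 r=(6,3,3,2) succ=(1,1,1,0) retry=(0,0,1,1)
step 13 (W4 LOAD): counter=4 r=(6,3,3,4) succ=(1,1,1,0) retry=(0,0,1,1)
step 14 (W4 CAS): counter=5 r=(6,3,3,4) succ=(1,1,1,1) retry=(0,0,1,1)
step 15 (W3 CAS): counter=5 r=(6,3,3,4) succ=(1,1,1,1) retry=(0,0,2,1)
step 16 (W1 CAS): counter=5 r=(6,3,3,4) succ=(1,1,1,1) retry=(1,0,2,1)
step 17 (W2 LOAD): counter=5 r=(6,5,3,4) succ=(1,1,1,1) retry=(1,0,2,1)
step 18 (W1 LOAD): counter=5 r=(5,5,3,4) succ=(1,1,1,1) retry=(1,0,2,1)
step 19 (W1 CAS): counter=6 r=(5,5,3,4) succ=(2,1,1,1) retry=(1,0,2,1)
step 20 (W2 CAS): counter=6 r=(5,5,3,4) succ=(2,1,1,1) retry=(1,1,2,1)
step 21 (W4 LOAD): counter=6 r=(5,5,3,6) succ=(2,1,1,1) retry=(1,1,2,1)
step 22 (W2 LOAD): counter=6 r=(5,6,3,6) succ=(2,1,1,1) retry=(1,1,2,1)
step 23 (W2 CAS): counter=7 r=(5,6,3,6) succ=(2,2,1,1) retry=(1,1,2,1)
step 24 (W2 LOAD): counter=7 r=(5,7,3,6) succ=(2,2,1,1) retry=(1,1,2,1)
step 25 (W4 CAS): counter=7 r=(5,7,3,6) succ=(2,2,1,1) retry=(1,1,2,2)
step 26 (W1 LOAD): counter=7 r=(7,7,3,6) succ=(2,2,1,1) retry=(1,1,2,2)
step 27 (W2 CAS): counter=8 r=(7,7,3,6) succ=(2,3,1,1) retry=(1,1,2,2)
step 28 (W1 CAS): counter=8 r=(7,7,3,6) succ=(2,3,1,1) retry=(2,1,2,2)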